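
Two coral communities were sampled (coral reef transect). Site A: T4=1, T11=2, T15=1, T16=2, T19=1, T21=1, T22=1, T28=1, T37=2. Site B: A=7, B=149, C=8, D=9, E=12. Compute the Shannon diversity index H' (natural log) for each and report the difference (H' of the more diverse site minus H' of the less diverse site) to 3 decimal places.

Site A: N=12, proportions 0.08333, 0.16667, 0.08333, 0.16667, 0.08333, 0.08333, 0.08333, 0.08333, 0.16667, giving H' = 2.13833 (working shown to 5 dp, full precision carried).
Site B: N=185, proportions 0.03784, 0.80541, 0.04324, 0.04865, 0.06486, giving H' = 0.75852.
Difference = |2.13833 − 0.75852| = 1.37981, i.e. 1.380 to 3 decimal places.

1.380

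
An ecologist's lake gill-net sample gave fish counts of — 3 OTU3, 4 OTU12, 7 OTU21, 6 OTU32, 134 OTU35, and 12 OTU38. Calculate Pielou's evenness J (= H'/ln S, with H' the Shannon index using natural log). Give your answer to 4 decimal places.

0.4345

Total N = 3+4+7+6+134+12 = 166, so the proportions are 0.018072, 0.024096, 0.042169, 0.036145, 0.807229, 0.072289 (working shown to 6 dp, full precision carried).
H' = −Σ pᵢ ln pᵢ = −((-0.072531) + (-0.089776) + (-0.133509) + (-0.120008) + (-0.172866) + (-0.189909)) = 0.778600.
With S = 6 species, ln S = 1.791759, so J = 0.778600/1.791759 = 0.434545, i.e. 0.4345 to 4 decimal places.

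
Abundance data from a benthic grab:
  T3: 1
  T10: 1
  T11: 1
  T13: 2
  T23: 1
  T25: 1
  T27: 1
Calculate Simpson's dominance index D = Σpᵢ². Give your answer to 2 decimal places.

0.16

Total N = 1+1+1+2+1+1+1 = 8, so the proportions are 0.125, 0.125, 0.125, 0.25, 0.125, 0.125, 0.125 (working shown to 4 dp, full precision carried).
D = 0.125² + 0.125² + 0.125² + 0.25² + 0.125² + 0.125² + 0.125² = 0.0156 + 0.0156 + 0.0156 + 0.0625 + 0.0156 + 0.0156 + 0.0156 = 0.1562.
To 2 decimal places, D = 0.16.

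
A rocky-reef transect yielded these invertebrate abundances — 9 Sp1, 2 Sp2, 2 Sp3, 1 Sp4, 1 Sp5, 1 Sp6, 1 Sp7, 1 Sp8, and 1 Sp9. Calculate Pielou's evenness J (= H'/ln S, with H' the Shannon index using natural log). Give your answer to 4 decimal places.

0.8000

Total N = 9+2+2+1+1+1+1+1+1 = 19, so the proportions are 0.473684, 0.105263, 0.105263, 0.052632, 0.052632, 0.052632, 0.052632, 0.052632, 0.052632 (working shown to 6 dp, full precision carried).
H' = −Σ pᵢ ln pᵢ = −((-0.353944) + (-0.236978) + (-0.236978) + (-0.154970) + (-0.154970) + (-0.154970) + (-0.154970) + (-0.154970) + (-0.154970)) = 1.757723.
With S = 9 species, ln S = 2.197225, so J = 1.757723/2.197225 = 0.799974, i.e. 0.8000 to 4 decimal places.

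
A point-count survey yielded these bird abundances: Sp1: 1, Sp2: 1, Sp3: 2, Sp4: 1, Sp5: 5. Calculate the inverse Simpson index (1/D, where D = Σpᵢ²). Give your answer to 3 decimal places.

3.125

Total N = 1+1+2+1+5 = 10, so the proportions are 0.1, 0.1, 0.2, 0.1, 0.5 (working shown to 6 dp, full precision carried).
D = 0.1² + 0.1² + 0.2² + 0.1² + 0.5² = 0.010000 + 0.010000 + 0.040000 + 0.010000 + 0.250000 = 0.320000.
So 1/D = 3.12500, i.e. 3.125 to 3 decimal places.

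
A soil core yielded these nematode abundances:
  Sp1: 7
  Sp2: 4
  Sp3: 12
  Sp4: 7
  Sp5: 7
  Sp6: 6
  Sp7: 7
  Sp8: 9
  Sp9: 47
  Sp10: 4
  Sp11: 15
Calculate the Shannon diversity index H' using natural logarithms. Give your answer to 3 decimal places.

Total N = 7+4+12+7+7+6+7+9+47+4+15 = 125, so the proportions are 0.056, 0.032, 0.096, 0.056, 0.056, 0.048, 0.056, 0.072, 0.376, 0.032, 0.12 (working shown to 5 dp, full precision carried).
Each pᵢ ln pᵢ term: 0.056×(-2.88240)=-0.16141, 0.032×(-3.44202)=-0.11014, 0.096×(-2.34341)=-0.22497, 0.056×(-2.88240)=-0.16141, 0.056×(-2.88240)=-0.16141, 0.048×(-3.03655)=-0.14575, 0.056×(-2.88240)=-0.16141, 0.072×(-2.63109)=-0.18944, 0.376×(-0.97817)=-0.36779, 0.032×(-3.44202)=-0.11014, 0.12×(-2.12026)=-0.25443.
Sum = -2.04833, so H' = 2.048.

2.048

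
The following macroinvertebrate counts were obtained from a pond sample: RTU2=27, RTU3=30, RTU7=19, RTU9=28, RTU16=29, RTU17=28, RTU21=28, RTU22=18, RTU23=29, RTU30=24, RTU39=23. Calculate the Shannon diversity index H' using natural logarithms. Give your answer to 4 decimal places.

Total N = 27+30+19+28+29+28+28+18+29+24+23 = 283, so the proportions are 0.095406, 0.106007, 0.067138, 0.09894, 0.102473, 0.09894, 0.09894, 0.063604, 0.102473, 0.084806, 0.081272 (working shown to 6 dp, full precision carried).
Each pᵢ ln pᵢ term: 0.095406×(-2.349610)=-0.224168, 0.106007×(-2.244250)=-0.237906, 0.067138×(-2.701008)=-0.181340, 0.09894×(-2.313242)=-0.228872, 0.102473×(-2.278151)=-0.233450, 0.09894×(-2.313242)=-0.228872, 0.09894×(-2.313242)=-0.228872, 0.063604×(-2.755075)=-0.175234, 0.102473×(-2.278151)=-0.233450, 0.084806×(-2.467393)=-0.209249, 0.081272×(-2.509953)=-0.203989.
Sum = -2.385403, so H' = 2.3854.

2.3854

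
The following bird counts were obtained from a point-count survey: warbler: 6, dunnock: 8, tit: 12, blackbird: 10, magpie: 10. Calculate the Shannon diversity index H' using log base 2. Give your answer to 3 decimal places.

2.285

Total N = 6+8+12+10+10 = 46, so the proportions are 0.13043, 0.17391, 0.26087, 0.21739, 0.21739 (working shown to 5 dp, full precision carried).
Each pᵢ log₂ pᵢ term: 0.13043×(-2.93860)=-0.38330, 0.17391×(-2.52356)=-0.43888, 0.26087×(-1.93860)=-0.50572, 0.21739×(-2.20163)=-0.47862, 0.21739×(-2.20163)=-0.47862.
Sum = -2.28513, so H' = 2.285.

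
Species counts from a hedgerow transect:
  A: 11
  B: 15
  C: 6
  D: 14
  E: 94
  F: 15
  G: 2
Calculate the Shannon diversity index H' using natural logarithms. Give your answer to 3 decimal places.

1.338

Total N = 11+15+6+14+94+15+2 = 157, so the proportions are 0.07006, 0.09554, 0.03822, 0.08917, 0.59873, 0.09554, 0.01274 (working shown to 5 dp, full precision carried).
Each pᵢ ln pᵢ term: 0.07006×(-2.65835)=-0.18625, 0.09554×(-2.34820)=-0.22435, 0.03822×(-3.26449)=-0.12476, 0.08917×(-2.41719)=-0.21555, 0.59873×(-0.51295)=-0.30712, 0.09554×(-2.34820)=-0.22435, 0.01274×(-4.36310)=-0.05558.
Sum = -1.33795, so H' = 1.338.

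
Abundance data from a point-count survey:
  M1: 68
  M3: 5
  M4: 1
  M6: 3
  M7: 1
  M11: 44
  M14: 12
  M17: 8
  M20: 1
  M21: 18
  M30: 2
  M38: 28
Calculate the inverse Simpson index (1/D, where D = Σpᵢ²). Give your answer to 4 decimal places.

Total N = 68+5+1+3+1+44+12+8+1+18+2+28 = 191, so the proportions are 0.35602094, 0.02617801, 0.0052356, 0.01570681, 0.0052356, 0.23036649, 0.06282723, 0.04188482, 0.0052356, 0.09424084, 0.0104712, 0.14659686 (working shown to 8 dp, full precision carried).
D = 0.35602094² + 0.02617801² + 0.0052356² + 0.01570681² + 0.0052356² + 0.23036649² + 0.06282723² + 0.04188482² + 0.0052356² + 0.09424084² + 0.0104712² + 0.14659686² = 0.12675091 + 0.00068529 + 0.00002741 + 0.00024670 + 0.00002741 + 0.05306872 + 0.00394726 + 0.00175434 + 0.00002741 + 0.00888134 + 0.00010965 + 0.02149064 = 0.21701708.
So 1/D = 4.607932, i.e. 4.6079 to 4 decimal places.

4.6079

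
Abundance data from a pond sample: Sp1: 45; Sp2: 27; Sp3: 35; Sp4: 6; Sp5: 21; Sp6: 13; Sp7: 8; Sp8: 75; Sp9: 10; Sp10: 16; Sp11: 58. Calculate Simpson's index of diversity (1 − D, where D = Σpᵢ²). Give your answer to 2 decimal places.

Total N = 45+27+35+6+21+13+8+75+10+16+58 = 314, so the proportions are 0.1433, 0.086, 0.1115, 0.0191, 0.0669, 0.0414, 0.0255, 0.2389, 0.0318, 0.051, 0.1847 (working shown to 4 dp, full precision carried).
D = 0.1433² + 0.086² + 0.1115² + 0.0191² + 0.0669² + 0.0414² + 0.0255² + 0.2389² + 0.0318² + 0.051² + 0.1847² = 0.0205 + 0.0074 + 0.0124 + 0.0004 + 0.0045 + 0.0017 + 0.0006 + 0.0571 + 0.0010 + 0.0026 + 0.0341 = 0.1423.
So 1 − D = 0.8577, i.e. 0.86 to 2 decimal places.

0.86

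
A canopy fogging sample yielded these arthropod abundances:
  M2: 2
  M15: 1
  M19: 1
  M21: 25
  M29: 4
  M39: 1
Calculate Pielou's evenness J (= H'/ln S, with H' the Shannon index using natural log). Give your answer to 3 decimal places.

Total N = 2+1+1+25+4+1 = 34, so the proportions are 0.05882, 0.02941, 0.02941, 0.73529, 0.11765, 0.02941 (working shown to 5 dp, full precision carried).
H' = −Σ pᵢ ln pᵢ = −((-0.16666) + (-0.10372) + (-0.10372) + (-0.22609) + (-0.25177) + (-0.10372)) = 0.95567.
With S = 6 species, ln S = 1.79176, so J = 0.95567/1.79176 = 0.53337, i.e. 0.533 to 3 decimal places.

0.533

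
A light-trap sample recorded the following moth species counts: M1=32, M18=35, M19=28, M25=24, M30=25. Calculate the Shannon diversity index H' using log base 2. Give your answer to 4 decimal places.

Total N = 32+35+28+24+25 = 144, so the proportions are 0.222222, 0.243056, 0.194444, 0.166667, 0.173611 (working shown to 6 dp, full precision carried).
Each pᵢ log₂ pᵢ term: 0.222222×(-2.169925)=-0.482206, 0.243056×(-2.040642)=-0.495989, 0.194444×(-2.362570)=-0.459389, 0.166667×(-2.584963)=-0.430827, 0.173611×(-2.526069)=-0.438554.
Sum = -2.306964, so H' = 2.3070.

2.3070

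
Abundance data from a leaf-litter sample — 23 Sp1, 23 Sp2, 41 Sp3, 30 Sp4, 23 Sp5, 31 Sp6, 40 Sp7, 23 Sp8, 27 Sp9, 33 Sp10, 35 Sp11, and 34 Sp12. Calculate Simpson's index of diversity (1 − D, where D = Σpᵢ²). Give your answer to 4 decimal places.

0.9131

Total N = 23+23+41+30+23+31+40+23+27+33+35+34 = 363, so the proportions are 0.063361, 0.063361, 0.112948, 0.082645, 0.063361, 0.085399, 0.110193, 0.063361, 0.07438, 0.090909, 0.096419, 0.093664 (working shown to 6 dp, full precision carried).
D = 0.063361² + 0.063361² + 0.112948² + 0.082645² + 0.063361² + 0.085399² + 0.110193² + 0.063361² + 0.07438² + 0.090909² + 0.096419² + 0.093664² = 0.004015 + 0.004015 + 0.012757 + 0.006830 + 0.004015 + 0.007293 + 0.012142 + 0.004015 + 0.005532 + 0.008264 + 0.009297 + 0.008773 = 0.086948.
So 1 − D = 0.913052, i.e. 0.9131 to 4 decimal places.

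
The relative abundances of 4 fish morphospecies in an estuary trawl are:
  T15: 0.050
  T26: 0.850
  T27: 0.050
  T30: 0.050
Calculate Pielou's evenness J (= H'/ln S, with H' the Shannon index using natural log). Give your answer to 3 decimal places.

H' = −Σ pᵢ ln pᵢ = −((-0.14979) + (-0.13814) + (-0.14979) + (-0.14979)) = 0.58750 (working shown to 5 dp, full precision carried).
With S = 4 species, ln S = 1.38629, so J = 0.58750/1.38629 = 0.42379, i.e. 0.424 to 3 decimal places.

0.424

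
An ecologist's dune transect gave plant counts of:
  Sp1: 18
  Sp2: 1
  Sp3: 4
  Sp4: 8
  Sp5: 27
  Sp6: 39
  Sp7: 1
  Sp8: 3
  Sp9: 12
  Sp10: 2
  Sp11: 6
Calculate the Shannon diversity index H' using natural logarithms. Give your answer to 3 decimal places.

Total N = 18+1+4+8+27+39+1+3+12+2+6 = 121, so the proportions are 0.14876, 0.00826, 0.03306, 0.06612, 0.22314, 0.32231, 0.00826, 0.02479, 0.09917, 0.01653, 0.04959 (working shown to 5 dp, full precision carried).
Each pᵢ ln pᵢ term: 0.14876×(-1.90542)=-0.28345, 0.00826×(-4.79579)=-0.03963, 0.03306×(-3.40950)=-0.11271, 0.06612×(-2.71635)=-0.17959, 0.22314×(-1.49995)=-0.33470, 0.32231×(-1.13223)=-0.36493, 0.00826×(-4.79579)=-0.03963, 0.02479×(-3.69718)=-0.09167, 0.09917×(-2.31088)=-0.22918, 0.01653×(-4.10264)=-0.06781, 0.04959×(-3.00403)=-0.14896.
Sum = -1.89227, so H' = 1.892.

1.892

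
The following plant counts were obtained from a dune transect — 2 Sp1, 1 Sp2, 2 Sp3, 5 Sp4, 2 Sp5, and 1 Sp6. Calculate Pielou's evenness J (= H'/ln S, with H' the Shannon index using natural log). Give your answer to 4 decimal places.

0.9075

Total N = 2+1+2+5+2+1 = 13, so the proportions are 0.153846, 0.076923, 0.153846, 0.384615, 0.153846, 0.076923 (working shown to 6 dp, full precision carried).
H' = −Σ pᵢ ln pᵢ = −((-0.287970) + (-0.197304) + (-0.287970) + (-0.367504) + (-0.287970) + (-0.197304)) = 1.626021.
With S = 6 species, ln S = 1.791759, so J = 1.626021/1.791759 = 0.907499, i.e. 0.9075 to 4 decimal places.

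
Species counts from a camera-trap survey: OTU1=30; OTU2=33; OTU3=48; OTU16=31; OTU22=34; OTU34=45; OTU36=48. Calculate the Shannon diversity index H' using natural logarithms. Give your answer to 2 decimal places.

1.93

Total N = 30+33+48+31+34+45+48 = 269, so the proportions are 0.1115, 0.1227, 0.1784, 0.1152, 0.1264, 0.1673, 0.1784 (working shown to 4 dp, full precision carried).
Each pᵢ ln pᵢ term: 0.1115×(-2.1935)=-0.2446, 0.1227×(-2.0982)=-0.2574, 0.1784×(-1.7235)=-0.3075, 0.1152×(-2.1607)=-0.2490, 0.1264×(-2.0684)=-0.2614, 0.1673×(-1.7880)=-0.2991, 0.1784×(-1.7235)=-0.3075.
Sum = -1.9267, so H' = 1.93.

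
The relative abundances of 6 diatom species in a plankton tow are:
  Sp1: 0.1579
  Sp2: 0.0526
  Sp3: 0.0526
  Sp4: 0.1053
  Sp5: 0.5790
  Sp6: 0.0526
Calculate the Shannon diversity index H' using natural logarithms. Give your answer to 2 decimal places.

Each pᵢ ln pᵢ term (working shown to 4 dp, full precision carried): 0.1579×(-1.8458)=-0.2915, 0.0526×(-2.9450)=-0.1549, 0.0526×(-2.9450)=-0.1549, 0.1053×(-2.2509)=-0.2370, 0.579×(-0.5465)=-0.3164, 0.0526×(-2.9450)=-0.1549.
Sum = -1.3096, so H' = 1.31.

1.31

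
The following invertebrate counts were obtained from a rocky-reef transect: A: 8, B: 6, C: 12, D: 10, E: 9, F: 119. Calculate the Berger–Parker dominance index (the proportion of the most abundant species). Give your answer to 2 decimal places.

Total N = 8+6+12+10+9+119 = 164, so the proportions are 0.0488, 0.0366, 0.0732, 0.061, 0.0549, 0.7256 (working shown to 4 dp, full precision carried).
The largest proportion is 0.7256, i.e. d = 0.73 to 2 decimal places.

0.73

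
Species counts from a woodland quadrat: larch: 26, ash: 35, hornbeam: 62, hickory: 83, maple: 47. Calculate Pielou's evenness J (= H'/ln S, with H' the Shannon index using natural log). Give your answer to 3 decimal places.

0.951

Total N = 26+35+62+83+47 = 253, so the proportions are 0.10277, 0.13834, 0.24506, 0.32806, 0.18577 (working shown to 5 dp, full precision carried).
H' = −Σ pᵢ ln pᵢ = −((-0.23382) + (-0.27364) + (-0.34462) + (-0.36564) + (-0.31270)) = 1.53042.
With S = 5 species, ln S = 1.60944, so J = 1.53042/1.60944 = 0.95090, i.e. 0.951 to 3 decimal places.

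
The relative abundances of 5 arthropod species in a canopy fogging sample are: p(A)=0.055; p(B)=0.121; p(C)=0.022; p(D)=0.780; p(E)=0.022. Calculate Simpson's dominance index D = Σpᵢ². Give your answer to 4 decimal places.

D = 0.055² + 0.121² + 0.022² + 0.78² + 0.022² = 0.003025 + 0.014641 + 0.000484 + 0.608400 + 0.000484 = 0.627034 (working shown to 6 dp, full precision carried).
To 4 decimal places, D = 0.6270.

0.6270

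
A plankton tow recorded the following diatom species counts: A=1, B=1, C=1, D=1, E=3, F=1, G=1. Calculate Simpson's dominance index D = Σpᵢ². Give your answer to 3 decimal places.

0.185

Total N = 1+1+1+1+3+1+1 = 9, so the proportions are 0.11111, 0.11111, 0.11111, 0.11111, 0.33333, 0.11111, 0.11111 (working shown to 5 dp, full precision carried).
D = 0.11111² + 0.11111² + 0.11111² + 0.11111² + 0.33333² + 0.11111² + 0.11111² = 0.01235 + 0.01235 + 0.01235 + 0.01235 + 0.11111 + 0.01235 + 0.01235 = 0.18519.
To 3 decimal places, D = 0.185.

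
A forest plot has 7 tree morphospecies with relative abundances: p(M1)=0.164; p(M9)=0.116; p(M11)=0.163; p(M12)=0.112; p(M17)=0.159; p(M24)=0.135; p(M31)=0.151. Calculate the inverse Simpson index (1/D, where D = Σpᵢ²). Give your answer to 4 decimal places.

D = 0.164² + 0.116² + 0.163² + 0.112² + 0.159² + 0.135² + 0.151² = 0.02689600 + 0.01345600 + 0.02656900 + 0.01254400 + 0.02528100 + 0.01822500 + 0.02280100 = 0.14577200 (working shown to 8 dp, full precision carried).
So 1/D = 6.860028, i.e. 6.8600 to 4 decimal places.

6.8600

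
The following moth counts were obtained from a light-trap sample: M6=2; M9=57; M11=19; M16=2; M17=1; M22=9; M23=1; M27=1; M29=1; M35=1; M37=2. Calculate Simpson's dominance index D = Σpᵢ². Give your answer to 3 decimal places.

0.402

Total N = 2+57+19+2+1+9+1+1+1+1+2 = 96, so the proportions are 0.02083, 0.59375, 0.19792, 0.02083, 0.01042, 0.09375, 0.01042, 0.01042, 0.01042, 0.01042, 0.02083 (working shown to 5 dp, full precision carried).
D = 0.02083² + 0.59375² + 0.19792² + 0.02083² + 0.01042² + 0.09375² + 0.01042² + 0.01042² + 0.01042² + 0.01042² + 0.02083² = 0.00043 + 0.35254 + 0.03917 + 0.00043 + 0.00011 + 0.00879 + 0.00011 + 0.00011 + 0.00011 + 0.00011 + 0.00043 = 0.40234.
To 3 decimal places, D = 0.402.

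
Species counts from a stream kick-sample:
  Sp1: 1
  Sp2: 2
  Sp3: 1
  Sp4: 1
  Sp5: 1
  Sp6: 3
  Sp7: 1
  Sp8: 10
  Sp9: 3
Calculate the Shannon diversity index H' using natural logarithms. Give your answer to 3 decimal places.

1.788

Total N = 1+2+1+1+1+3+1+10+3 = 23, so the proportions are 0.04348, 0.08696, 0.04348, 0.04348, 0.04348, 0.13043, 0.04348, 0.43478, 0.13043 (working shown to 5 dp, full precision carried).
Each pᵢ ln pᵢ term: 0.04348×(-3.13549)=-0.13633, 0.08696×(-2.44235)=-0.21238, 0.04348×(-3.13549)=-0.13633, 0.04348×(-3.13549)=-0.13633, 0.04348×(-3.13549)=-0.13633, 0.13043×(-2.03688)=-0.26568, 0.04348×(-3.13549)=-0.13633, 0.43478×(-0.83291)=-0.36213, 0.13043×(-2.03688)=-0.26568.
Sum = -1.78750, so H' = 1.788.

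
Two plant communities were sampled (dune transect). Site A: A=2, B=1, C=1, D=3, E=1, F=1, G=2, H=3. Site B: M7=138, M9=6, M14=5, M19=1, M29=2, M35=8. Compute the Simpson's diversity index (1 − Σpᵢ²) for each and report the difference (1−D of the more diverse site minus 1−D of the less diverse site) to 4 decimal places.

0.5959

Site A: N=14, proportions 0.142857, 0.071429, 0.071429, 0.214286, 0.071429, 0.071429, 0.142857, 0.214286, giving 1−D = 0.846939 (working shown to 6 dp, full precision carried).
Site B: N=160, proportions 0.8625, 0.0375, 0.03125, 0.00625, 0.0125, 0.05, giving 1−D = 0.251016.
Difference = |0.846939 − 0.251016| = 0.595923, i.e. 0.5959 to 4 decimal places.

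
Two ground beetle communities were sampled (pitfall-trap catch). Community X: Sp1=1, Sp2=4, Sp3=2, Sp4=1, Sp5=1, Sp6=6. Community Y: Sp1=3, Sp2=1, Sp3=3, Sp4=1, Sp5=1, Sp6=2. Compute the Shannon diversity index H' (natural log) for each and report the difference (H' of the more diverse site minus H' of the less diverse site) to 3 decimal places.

0.143

Community X: N=15, proportions 0.06667, 0.26667, 0.13333, 0.06667, 0.06667, 0.4, giving H' = 1.52925 (working shown to 5 dp, full precision carried).
Community Y: N=11, proportions 0.27273, 0.09091, 0.27273, 0.09091, 0.09091, 0.18182, giving H' = 1.67263.
Difference = |1.52925 − 1.67263| = 0.14338, i.e. 0.143 to 3 decimal places.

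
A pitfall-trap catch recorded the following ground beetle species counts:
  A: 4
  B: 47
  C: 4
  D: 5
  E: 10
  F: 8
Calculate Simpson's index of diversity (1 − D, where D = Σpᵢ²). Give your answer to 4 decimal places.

Total N = 4+47+4+5+10+8 = 78, so the proportions are 0.051282, 0.602564, 0.051282, 0.064103, 0.128205, 0.102564 (working shown to 6 dp, full precision carried).
D = 0.051282² + 0.602564² + 0.051282² + 0.064103² + 0.128205² + 0.102564² = 0.002630 + 0.363083 + 0.002630 + 0.004109 + 0.016437 + 0.010519 = 0.399408.
So 1 − D = 0.600592, i.e. 0.6006 to 4 decimal places.

0.6006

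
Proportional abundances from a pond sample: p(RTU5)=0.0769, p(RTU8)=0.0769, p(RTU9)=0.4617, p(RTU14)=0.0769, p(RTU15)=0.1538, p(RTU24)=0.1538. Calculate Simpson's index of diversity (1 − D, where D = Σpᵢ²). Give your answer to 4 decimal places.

D = 0.0769² + 0.0769² + 0.4617² + 0.0769² + 0.1538² + 0.1538² = 0.005914 + 0.005914 + 0.213167 + 0.005914 + 0.023654 + 0.023654 = 0.278217 (working shown to 6 dp, full precision carried).
So 1 − D = 0.721783, i.e. 0.7218 to 4 decimal places.

0.7218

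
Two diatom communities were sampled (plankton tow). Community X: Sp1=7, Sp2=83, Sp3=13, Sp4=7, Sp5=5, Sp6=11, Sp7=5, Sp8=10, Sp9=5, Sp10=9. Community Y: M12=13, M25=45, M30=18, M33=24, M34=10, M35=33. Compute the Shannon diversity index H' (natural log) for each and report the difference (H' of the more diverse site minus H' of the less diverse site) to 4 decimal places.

0.0176

Community X: N=155, proportions 0.045161, 0.535484, 0.083871, 0.045161, 0.032258, 0.070968, 0.032258, 0.064516, 0.032258, 0.058065, giving H' = 1.684263 (working shown to 6 dp, full precision carried).
Community Y: N=143, proportions 0.090909, 0.314685, 0.125874, 0.167832, 0.06993, 0.230769, giving H' = 1.666658.
Difference = |1.684263 − 1.666658| = 0.017605, i.e. 0.0176 to 4 decimal places.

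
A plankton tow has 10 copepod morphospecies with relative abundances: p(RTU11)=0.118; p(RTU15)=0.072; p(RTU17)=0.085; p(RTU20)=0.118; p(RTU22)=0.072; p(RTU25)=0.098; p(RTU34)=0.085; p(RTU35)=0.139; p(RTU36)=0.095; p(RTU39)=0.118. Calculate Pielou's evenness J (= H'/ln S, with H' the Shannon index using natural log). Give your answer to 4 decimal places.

0.9902

H' = −Σ pᵢ ln pᵢ = −((-0.252174) + (-0.189438) + (-0.209534) + (-0.252174) + (-0.189438) + (-0.227633) + (-0.209534) + (-0.274286) + (-0.223618) + (-0.252174)) = 2.280005 (working shown to 6 dp, full precision carried).
With S = 10 species, ln S = 2.302585, so J = 2.280005/2.302585 = 0.990194, i.e. 0.9902 to 4 decimal places.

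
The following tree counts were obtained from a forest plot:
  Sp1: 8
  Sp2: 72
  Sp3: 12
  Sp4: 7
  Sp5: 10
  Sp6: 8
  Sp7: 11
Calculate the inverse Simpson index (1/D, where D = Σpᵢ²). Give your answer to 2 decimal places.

Total N = 8+72+12+7+10+8+11 = 128, so the proportions are 0.0625, 0.5625, 0.09375, 0.05469, 0.07812, 0.0625, 0.08594 (working shown to 5 dp, full precision carried).
D = 0.0625² + 0.5625² + 0.09375² + 0.05469² + 0.07812² + 0.0625² + 0.08594² = 0.00391 + 0.31641 + 0.00879 + 0.00299 + 0.00610 + 0.00391 + 0.00739 = 0.34949.
So 1/D = 2.8613, i.e. 2.86 to 2 decimal places.

2.86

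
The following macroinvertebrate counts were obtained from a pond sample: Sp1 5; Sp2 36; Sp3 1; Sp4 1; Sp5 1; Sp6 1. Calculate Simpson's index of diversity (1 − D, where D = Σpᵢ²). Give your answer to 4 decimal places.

0.3457

Total N = 5+36+1+1+1+1 = 45, so the proportions are 0.111111, 0.8, 0.022222, 0.022222, 0.022222, 0.022222 (working shown to 6 dp, full precision carried).
D = 0.111111² + 0.8² + 0.022222² + 0.022222² + 0.022222² + 0.022222² = 0.012346 + 0.640000 + 0.000494 + 0.000494 + 0.000494 + 0.000494 = 0.654321.
So 1 − D = 0.345679, i.e. 0.3457 to 4 decimal places.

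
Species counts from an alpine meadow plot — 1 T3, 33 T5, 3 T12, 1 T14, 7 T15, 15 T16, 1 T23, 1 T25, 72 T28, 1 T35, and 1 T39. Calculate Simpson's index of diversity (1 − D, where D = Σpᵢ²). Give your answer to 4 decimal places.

0.6452

Total N = 1+33+3+1+7+15+1+1+72+1+1 = 136, so the proportions are 0.007353, 0.242647, 0.022059, 0.007353, 0.051471, 0.110294, 0.007353, 0.007353, 0.529412, 0.007353, 0.007353 (working shown to 6 dp, full precision carried).
D = 0.007353² + 0.242647² + 0.022059² + 0.007353² + 0.051471² + 0.110294² + 0.007353² + 0.007353² + 0.529412² + 0.007353² + 0.007353² = 0.000054 + 0.058878 + 0.000487 + 0.000054 + 0.002649 + 0.012165 + 0.000054 + 0.000054 + 0.280277 + 0.000054 + 0.000054 = 0.354779.
So 1 − D = 0.645221, i.e. 0.6452 to 4 decimal places.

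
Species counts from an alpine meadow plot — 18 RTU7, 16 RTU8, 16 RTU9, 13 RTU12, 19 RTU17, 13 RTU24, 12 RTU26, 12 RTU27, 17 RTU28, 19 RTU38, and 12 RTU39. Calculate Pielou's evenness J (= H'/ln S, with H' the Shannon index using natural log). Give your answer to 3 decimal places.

0.993

Total N = 18+16+16+13+19+13+12+12+17+19+12 = 167, so the proportions are 0.10778, 0.09581, 0.09581, 0.07784, 0.11377, 0.07784, 0.07186, 0.07186, 0.1018, 0.11377, 0.07186 (working shown to 5 dp, full precision carried).
H' = −Σ pᵢ ln pᵢ = −((-0.24010) + (-0.22471) + (-0.22471) + (-0.19874) + (-0.24729) + (-0.19874) + (-0.18920) + (-0.18920) + (-0.23258) + (-0.24729) + (-0.18920)) = 2.38178.
With S = 11 species, ln S = 2.39790, so J = 2.38178/2.39790 = 0.99328, i.e. 0.993 to 3 decimal places.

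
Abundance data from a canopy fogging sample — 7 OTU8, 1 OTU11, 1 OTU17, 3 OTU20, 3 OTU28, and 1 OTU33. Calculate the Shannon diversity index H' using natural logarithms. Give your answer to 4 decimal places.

1.5093

Total N = 7+1+1+3+3+1 = 16, so the proportions are 0.4375, 0.0625, 0.0625, 0.1875, 0.1875, 0.0625 (working shown to 6 dp, full precision carried).
Each pᵢ ln pᵢ term: 0.4375×(-0.826679)=-0.361672, 0.0625×(-2.772589)=-0.173287, 0.0625×(-2.772589)=-0.173287, 0.1875×(-1.673976)=-0.313871, 0.1875×(-1.673976)=-0.313871, 0.0625×(-2.772589)=-0.173287.
Sum = -1.509273, so H' = 1.5093.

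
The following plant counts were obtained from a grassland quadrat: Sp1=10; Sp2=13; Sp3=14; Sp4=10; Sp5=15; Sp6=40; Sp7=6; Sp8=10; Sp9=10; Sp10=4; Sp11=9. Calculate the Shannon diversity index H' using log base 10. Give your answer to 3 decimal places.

Total N = 10+13+14+10+15+40+6+10+10+4+9 = 141, so the proportions are 0.07092, 0.0922, 0.09929, 0.07092, 0.10638, 0.28369, 0.04255, 0.07092, 0.07092, 0.02837, 0.06383 (working shown to 5 dp, full precision carried).
Each pᵢ log₁₀ pᵢ term: 0.07092×(-1.14922)=-0.08150, 0.0922×(-1.03528)=-0.09545, 0.09929×(-1.00309)=-0.09960, 0.07092×(-1.14922)=-0.08150, 0.10638×(-0.97313)=-0.10352, 0.28369×(-0.54716)=-0.15522, 0.04255×(-1.37107)=-0.05834, 0.07092×(-1.14922)=-0.08150, 0.07092×(-1.14922)=-0.08150, 0.02837×(-1.54716)=-0.04389, 0.06383×(-1.19498)=-0.07628.
Sum = -0.95832, so H' = 0.958.

0.958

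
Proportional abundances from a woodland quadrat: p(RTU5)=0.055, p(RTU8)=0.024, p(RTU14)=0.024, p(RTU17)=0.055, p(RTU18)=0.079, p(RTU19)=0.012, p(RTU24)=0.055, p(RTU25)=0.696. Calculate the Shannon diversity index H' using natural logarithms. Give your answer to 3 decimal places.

Each pᵢ ln pᵢ term (working shown to 5 dp, full precision carried): 0.055×(-2.90042)=-0.15952, 0.024×(-3.72970)=-0.08951, 0.024×(-3.72970)=-0.08951, 0.055×(-2.90042)=-0.15952, 0.079×(-2.53831)=-0.20053, 0.012×(-4.42285)=-0.05307, 0.055×(-2.90042)=-0.15952, 0.696×(-0.36241)=-0.25223.
Sum = -1.16343, so H' = 1.163.

1.163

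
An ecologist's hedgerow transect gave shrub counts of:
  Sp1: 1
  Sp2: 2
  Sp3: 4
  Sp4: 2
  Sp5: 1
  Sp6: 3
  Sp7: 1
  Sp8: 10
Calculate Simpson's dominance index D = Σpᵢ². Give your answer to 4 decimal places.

0.2361

Total N = 1+2+4+2+1+3+1+10 = 24, so the proportions are 0.041667, 0.083333, 0.166667, 0.083333, 0.041667, 0.125, 0.041667, 0.416667 (working shown to 6 dp, full precision carried).
D = 0.041667² + 0.083333² + 0.166667² + 0.083333² + 0.041667² + 0.125² + 0.041667² + 0.416667² = 0.001736 + 0.006944 + 0.027778 + 0.006944 + 0.001736 + 0.015625 + 0.001736 + 0.173611 = 0.236111.
To 4 decimal places, D = 0.2361.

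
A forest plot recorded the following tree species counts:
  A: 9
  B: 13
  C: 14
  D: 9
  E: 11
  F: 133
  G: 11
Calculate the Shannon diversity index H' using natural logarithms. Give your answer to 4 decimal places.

Total N = 9+13+14+9+11+133+11 = 200, so the proportions are 0.045, 0.065, 0.07, 0.045, 0.055, 0.665, 0.055 (working shown to 6 dp, full precision carried).
Each pᵢ ln pᵢ term: 0.045×(-3.101093)=-0.139549, 0.065×(-2.733368)=-0.177669, 0.07×(-2.659260)=-0.186148, 0.045×(-3.101093)=-0.139549, 0.055×(-2.900422)=-0.159523, 0.665×(-0.407968)=-0.271299, 0.055×(-2.900422)=-0.159523.
Sum = -1.233261, so H' = 1.2333.

1.2333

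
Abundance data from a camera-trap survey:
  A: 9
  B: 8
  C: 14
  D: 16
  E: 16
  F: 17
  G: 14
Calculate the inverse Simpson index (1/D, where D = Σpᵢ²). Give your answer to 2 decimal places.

Total N = 9+8+14+16+16+17+14 = 94, so the proportions are 0.095745, 0.085106, 0.148936, 0.170213, 0.170213, 0.180851, 0.148936 (working shown to 6 dp, full precision carried).
D = 0.095745² + 0.085106² + 0.148936² + 0.170213² + 0.170213² + 0.180851² + 0.148936² = 0.009167 + 0.007243 + 0.022182 + 0.028972 + 0.028972 + 0.032707 + 0.022182 = 0.151426.
So 1/D = 6.6039, i.e. 6.60 to 2 decimal places.

6.60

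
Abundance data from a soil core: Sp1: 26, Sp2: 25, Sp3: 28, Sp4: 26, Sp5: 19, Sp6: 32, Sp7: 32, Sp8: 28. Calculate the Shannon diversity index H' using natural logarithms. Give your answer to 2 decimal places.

2.07

Total N = 26+25+28+26+19+32+32+28 = 216, so the proportions are 0.1204, 0.1157, 0.1296, 0.1204, 0.088, 0.1481, 0.1481, 0.1296 (working shown to 4 dp, full precision carried).
Each pᵢ ln pᵢ term: 0.1204×(-2.1172)=-0.2548, 0.1157×(-2.1564)=-0.2496, 0.1296×(-2.0431)=-0.2648, 0.1204×(-2.1172)=-0.2548, 0.088×(-2.4308)=-0.2138, 0.1481×(-1.9095)=-0.2829, 0.1481×(-1.9095)=-0.2829, 0.1296×(-2.0431)=-0.2648.
Sum = -2.0686, so H' = 2.07.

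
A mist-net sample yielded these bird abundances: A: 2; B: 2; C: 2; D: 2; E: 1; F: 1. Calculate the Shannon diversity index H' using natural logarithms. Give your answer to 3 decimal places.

1.748

Total N = 2+2+2+2+1+1 = 10, so the proportions are 0.2, 0.2, 0.2, 0.2, 0.1, 0.1 (working shown to 5 dp, full precision carried).
Each pᵢ ln pᵢ term: 0.2×(-1.60944)=-0.32189, 0.2×(-1.60944)=-0.32189, 0.2×(-1.60944)=-0.32189, 0.2×(-1.60944)=-0.32189, 0.1×(-2.30259)=-0.23026, 0.1×(-2.30259)=-0.23026.
Sum = -1.74807, so H' = 1.748.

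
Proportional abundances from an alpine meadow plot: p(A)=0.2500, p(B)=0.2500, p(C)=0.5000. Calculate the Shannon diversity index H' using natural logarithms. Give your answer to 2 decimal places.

Each pᵢ ln pᵢ term (working shown to 4 dp, full precision carried): 0.25×(-1.3863)=-0.3466, 0.25×(-1.3863)=-0.3466, 0.5×(-0.6931)=-0.3466.
Sum = -1.0397, so H' = 1.04.

1.04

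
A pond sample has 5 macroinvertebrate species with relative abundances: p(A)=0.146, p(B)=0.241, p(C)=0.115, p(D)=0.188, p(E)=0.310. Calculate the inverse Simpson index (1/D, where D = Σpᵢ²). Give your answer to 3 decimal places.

4.463

D = 0.146² + 0.241² + 0.115² + 0.188² + 0.31² = 0.0213160 + 0.0580810 + 0.0132250 + 0.0353440 + 0.0961000 = 0.2240660 (working shown to 7 dp, full precision carried).
So 1/D = 4.46297, i.e. 4.463 to 3 decimal places.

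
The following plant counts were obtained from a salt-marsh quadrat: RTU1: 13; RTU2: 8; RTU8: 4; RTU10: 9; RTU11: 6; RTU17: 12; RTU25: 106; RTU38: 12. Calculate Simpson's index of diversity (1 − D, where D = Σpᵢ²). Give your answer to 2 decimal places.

Total N = 13+8+4+9+6+12+106+12 = 170, so the proportions are 0.0765, 0.0471, 0.0235, 0.0529, 0.0353, 0.0706, 0.6235, 0.0706 (working shown to 4 dp, full precision carried).
D = 0.0765² + 0.0471² + 0.0235² + 0.0529² + 0.0353² + 0.0706² + 0.6235² + 0.0706² = 0.0058 + 0.0022 + 0.0006 + 0.0028 + 0.0012 + 0.0050 + 0.3888 + 0.0050 = 0.4114.
So 1 − D = 0.5886, i.e. 0.59 to 2 decimal places.

0.59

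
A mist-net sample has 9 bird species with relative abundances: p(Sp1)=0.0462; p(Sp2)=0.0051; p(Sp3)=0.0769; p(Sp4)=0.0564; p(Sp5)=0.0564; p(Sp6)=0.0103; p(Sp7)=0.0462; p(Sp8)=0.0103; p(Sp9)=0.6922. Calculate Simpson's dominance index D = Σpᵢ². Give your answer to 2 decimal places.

D = 0.0462² + 0.0051² + 0.0769² + 0.0564² + 0.0564² + 0.0103² + 0.0462² + 0.0103² + 0.6922² = 0.0021 + 0.0000 + 0.0059 + 0.0032 + 0.0032 + 0.0001 + 0.0021 + 0.0001 + 0.4791 = 0.4959 (working shown to 4 dp, full precision carried).
To 2 decimal places, D = 0.50.

0.50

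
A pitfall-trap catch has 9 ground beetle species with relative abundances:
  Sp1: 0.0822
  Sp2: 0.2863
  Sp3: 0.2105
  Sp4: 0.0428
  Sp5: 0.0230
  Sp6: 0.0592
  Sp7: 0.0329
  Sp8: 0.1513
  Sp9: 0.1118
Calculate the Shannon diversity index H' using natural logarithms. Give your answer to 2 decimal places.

Each pᵢ ln pᵢ term (working shown to 4 dp, full precision carried): 0.0822×(-2.4986)=-0.2054, 0.2863×(-1.2507)=-0.3581, 0.2105×(-1.5583)=-0.3280, 0.0428×(-3.1512)=-0.1349, 0.023×(-3.7723)=-0.0868, 0.0592×(-2.8268)=-0.1673, 0.0329×(-3.4143)=-0.1123, 0.1513×(-1.8885)=-0.2857, 0.1118×(-2.1910)=-0.2450.
Sum = -1.9235, so H' = 1.92.

1.92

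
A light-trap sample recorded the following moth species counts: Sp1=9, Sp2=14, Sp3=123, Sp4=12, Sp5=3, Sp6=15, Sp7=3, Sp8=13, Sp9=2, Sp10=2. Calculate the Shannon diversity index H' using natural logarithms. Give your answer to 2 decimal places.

Total N = 9+14+123+12+3+15+3+13+2+2 = 196, so the proportions are 0.0459, 0.0714, 0.6276, 0.0612, 0.0153, 0.0765, 0.0153, 0.0663, 0.0102, 0.0102 (working shown to 4 dp, full precision carried).
Each pᵢ ln pᵢ term: 0.0459×(-3.0809)=-0.1415, 0.0714×(-2.6391)=-0.1885, 0.6276×(-0.4659)=-0.2924, 0.0612×(-2.7932)=-0.1710, 0.0153×(-4.1795)=-0.0640, 0.0765×(-2.5701)=-0.1967, 0.0153×(-4.1795)=-0.0640, 0.0663×(-2.7132)=-0.1800, 0.0102×(-4.5850)=-0.0468, 0.0102×(-4.5850)=-0.0468.
Sum = -1.3915, so H' = 1.39.

1.39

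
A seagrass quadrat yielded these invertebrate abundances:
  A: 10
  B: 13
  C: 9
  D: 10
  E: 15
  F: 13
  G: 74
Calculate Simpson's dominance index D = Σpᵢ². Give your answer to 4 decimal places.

Total N = 10+13+9+10+15+13+74 = 144, so the proportions are 0.069444, 0.090278, 0.0625, 0.069444, 0.104167, 0.090278, 0.513889 (working shown to 6 dp, full precision carried).
D = 0.069444² + 0.090278² + 0.0625² + 0.069444² + 0.104167² + 0.090278² + 0.513889² = 0.004823 + 0.008150 + 0.003906 + 0.004823 + 0.010851 + 0.008150 + 0.264082 = 0.304784.
To 4 decimal places, D = 0.3048.

0.3048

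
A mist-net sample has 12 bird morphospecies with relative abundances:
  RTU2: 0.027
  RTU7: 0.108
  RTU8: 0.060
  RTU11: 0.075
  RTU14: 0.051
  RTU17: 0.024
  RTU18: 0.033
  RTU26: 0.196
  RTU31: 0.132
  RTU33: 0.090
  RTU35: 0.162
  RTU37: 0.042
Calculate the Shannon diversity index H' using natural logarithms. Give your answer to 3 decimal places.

2.286

Each pᵢ ln pᵢ term (working shown to 5 dp, full precision carried): 0.027×(-3.61192)=-0.09752, 0.108×(-2.22562)=-0.24037, 0.06×(-2.81341)=-0.16880, 0.075×(-2.59027)=-0.19427, 0.051×(-2.97593)=-0.15177, 0.024×(-3.72970)=-0.08951, 0.033×(-3.41125)=-0.11257, 0.196×(-1.62964)=-0.31941, 0.132×(-2.02495)=-0.26729, 0.09×(-2.40795)=-0.21672, 0.162×(-1.82016)=-0.29487, 0.042×(-3.17009)=-0.13314.
Sum = -2.28625, so H' = 2.286.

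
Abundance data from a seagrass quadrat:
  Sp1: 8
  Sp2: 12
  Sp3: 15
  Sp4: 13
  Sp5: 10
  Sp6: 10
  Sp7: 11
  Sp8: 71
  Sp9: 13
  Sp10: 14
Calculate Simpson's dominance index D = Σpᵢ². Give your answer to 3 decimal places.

0.202

Total N = 8+12+15+13+10+10+11+71+13+14 = 177, so the proportions are 0.0452, 0.0678, 0.08475, 0.07345, 0.0565, 0.0565, 0.06215, 0.40113, 0.07345, 0.0791 (working shown to 5 dp, full precision carried).
D = 0.0452² + 0.0678² + 0.08475² + 0.07345² + 0.0565² + 0.0565² + 0.06215² + 0.40113² + 0.07345² + 0.0791² = 0.00204 + 0.00460 + 0.00718 + 0.00539 + 0.00319 + 0.00319 + 0.00386 + 0.16091 + 0.00539 + 0.00626 = 0.20202.
To 3 decimal places, D = 0.202.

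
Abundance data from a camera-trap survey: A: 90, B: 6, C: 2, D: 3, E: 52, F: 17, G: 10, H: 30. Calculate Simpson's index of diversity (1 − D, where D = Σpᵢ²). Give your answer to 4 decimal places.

0.7247

Total N = 90+6+2+3+52+17+10+30 = 210, so the proportions are 0.428571, 0.028571, 0.009524, 0.014286, 0.247619, 0.080952, 0.047619, 0.142857 (working shown to 6 dp, full precision carried).
D = 0.428571² + 0.028571² + 0.009524² + 0.014286² + 0.247619² + 0.080952² + 0.047619² + 0.142857² = 0.183673 + 0.000816 + 0.000091 + 0.000204 + 0.061315 + 0.006553 + 0.002268 + 0.020408 = 0.275329.
So 1 − D = 0.724671, i.e. 0.7247 to 4 decimal places.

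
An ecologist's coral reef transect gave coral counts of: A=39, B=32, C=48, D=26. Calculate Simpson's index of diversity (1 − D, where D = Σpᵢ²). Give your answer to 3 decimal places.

0.737

Total N = 39+32+48+26 = 145, so the proportions are 0.26897, 0.22069, 0.33103, 0.17931 (working shown to 5 dp, full precision carried).
D = 0.26897² + 0.22069² + 0.33103² + 0.17931² = 0.07234 + 0.04870 + 0.10958 + 0.03215 = 0.26278.
So 1 − D = 0.73722, i.e. 0.737 to 3 decimal places.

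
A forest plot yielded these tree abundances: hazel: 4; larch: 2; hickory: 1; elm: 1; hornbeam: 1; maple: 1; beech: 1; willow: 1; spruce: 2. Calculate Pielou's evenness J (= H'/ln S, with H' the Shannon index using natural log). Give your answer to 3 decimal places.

0.931

Total N = 4+2+1+1+1+1+1+1+2 = 14, so the proportions are 0.28571, 0.14286, 0.07143, 0.07143, 0.07143, 0.07143, 0.07143, 0.07143, 0.14286 (working shown to 5 dp, full precision carried).
H' = −Σ pᵢ ln pᵢ = −((-0.35793) + (-0.27799) + (-0.18850) + (-0.18850) + (-0.18850) + (-0.18850) + (-0.18850) + (-0.18850) + (-0.27799)) = 2.04493.
With S = 9 species, ln S = 2.19722, so J = 2.04493/2.19722 = 0.93069, i.e. 0.931 to 3 decimal places.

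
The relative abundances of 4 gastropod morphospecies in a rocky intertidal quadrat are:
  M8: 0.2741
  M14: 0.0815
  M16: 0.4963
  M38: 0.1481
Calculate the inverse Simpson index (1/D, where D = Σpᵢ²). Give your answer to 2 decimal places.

D = 0.2741² + 0.0815² + 0.4963² + 0.1481² = 0.07513 + 0.00664 + 0.24631 + 0.02193 = 0.35002 (working shown to 5 dp, full precision carried).
So 1/D = 2.8570, i.e. 2.86 to 2 decimal places.

2.86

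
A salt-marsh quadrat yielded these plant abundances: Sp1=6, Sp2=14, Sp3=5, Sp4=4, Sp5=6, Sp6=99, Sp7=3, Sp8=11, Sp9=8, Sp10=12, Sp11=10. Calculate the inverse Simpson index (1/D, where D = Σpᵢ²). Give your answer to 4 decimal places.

3.0038

Total N = 6+14+5+4+6+99+3+11+8+12+10 = 178, so the proportions are 0.0337079, 0.0786517, 0.0280899, 0.0224719, 0.0337079, 0.5561798, 0.0168539, 0.0617978, 0.0449438, 0.0674157, 0.0561798 (working shown to 7 dp, full precision carried).
D = 0.0337079² + 0.0786517² + 0.0280899² + 0.0224719² + 0.0337079² + 0.5561798² + 0.0168539² + 0.0617978² + 0.0449438² + 0.0674157² + 0.0561798² = 0.0011362 + 0.0061861 + 0.0007890 + 0.0005050 + 0.0011362 + 0.3093359 + 0.0002841 + 0.0038190 + 0.0020199 + 0.0045449 + 0.0031562 = 0.3329125.
So 1/D = 3.003792, i.e. 3.0038 to 4 decimal places.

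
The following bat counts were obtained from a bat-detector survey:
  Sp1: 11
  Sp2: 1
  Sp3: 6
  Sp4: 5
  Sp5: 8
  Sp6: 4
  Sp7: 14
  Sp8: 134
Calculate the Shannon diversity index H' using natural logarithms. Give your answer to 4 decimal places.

1.0531

Total N = 11+1+6+5+8+4+14+134 = 183, so the proportions are 0.060109, 0.005464, 0.032787, 0.027322, 0.043716, 0.021858, 0.076503, 0.73224 (working shown to 6 dp, full precision carried).
Each pᵢ ln pᵢ term: 0.060109×(-2.811591)=-0.169003, 0.005464×(-5.209486)=-0.028467, 0.032787×(-3.417727)=-0.112057, 0.027322×(-3.600048)=-0.098362, 0.043716×(-3.130045)=-0.136833, 0.021858×(-3.823192)=-0.083567, 0.076503×(-2.570429)=-0.196645, 0.73224×(-0.311646)=-0.228200.
Sum = -1.053133, so H' = 1.0531.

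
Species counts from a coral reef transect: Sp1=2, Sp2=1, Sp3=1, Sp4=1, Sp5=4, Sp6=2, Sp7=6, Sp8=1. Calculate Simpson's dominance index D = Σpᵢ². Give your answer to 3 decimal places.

0.198

Total N = 2+1+1+1+4+2+6+1 = 18, so the proportions are 0.11111, 0.05556, 0.05556, 0.05556, 0.22222, 0.11111, 0.33333, 0.05556 (working shown to 5 dp, full precision carried).
D = 0.11111² + 0.05556² + 0.05556² + 0.05556² + 0.22222² + 0.11111² + 0.33333² + 0.05556² = 0.01235 + 0.00309 + 0.00309 + 0.00309 + 0.04938 + 0.01235 + 0.11111 + 0.00309 = 0.19753.
To 3 decimal places, D = 0.198.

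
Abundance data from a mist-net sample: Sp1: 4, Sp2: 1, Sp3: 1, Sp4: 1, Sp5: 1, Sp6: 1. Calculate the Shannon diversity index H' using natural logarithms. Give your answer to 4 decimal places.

Total N = 4+1+1+1+1+1 = 9, so the proportions are 0.444444, 0.111111, 0.111111, 0.111111, 0.111111, 0.111111 (working shown to 6 dp, full precision carried).
Each pᵢ ln pᵢ term: 0.444444×(-0.810930)=-0.360413, 0.111111×(-2.197225)=-0.244136, 0.111111×(-2.197225)=-0.244136, 0.111111×(-2.197225)=-0.244136, 0.111111×(-2.197225)=-0.244136, 0.111111×(-2.197225)=-0.244136.
Sum = -1.581094, so H' = 1.5811.

1.5811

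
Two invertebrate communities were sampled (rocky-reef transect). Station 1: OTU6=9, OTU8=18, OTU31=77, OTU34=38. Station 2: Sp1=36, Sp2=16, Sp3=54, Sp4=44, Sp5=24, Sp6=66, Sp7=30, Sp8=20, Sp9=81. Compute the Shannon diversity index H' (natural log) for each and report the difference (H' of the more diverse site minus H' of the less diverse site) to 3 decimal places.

Station 1: N=142, proportions 0.06338, 0.12676, 0.54225, 0.26761, giving H' = 1.12130 (working shown to 5 dp, full precision carried).
Station 2: N=371, proportions 0.09704, 0.04313, 0.14555, 0.1186, 0.06469, 0.1779, 0.08086, 0.05391, 0.21833, giving H' = 2.07262.
Difference = |1.12130 − 2.07262| = 0.95132, i.e. 0.951 to 3 decimal places.

0.951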